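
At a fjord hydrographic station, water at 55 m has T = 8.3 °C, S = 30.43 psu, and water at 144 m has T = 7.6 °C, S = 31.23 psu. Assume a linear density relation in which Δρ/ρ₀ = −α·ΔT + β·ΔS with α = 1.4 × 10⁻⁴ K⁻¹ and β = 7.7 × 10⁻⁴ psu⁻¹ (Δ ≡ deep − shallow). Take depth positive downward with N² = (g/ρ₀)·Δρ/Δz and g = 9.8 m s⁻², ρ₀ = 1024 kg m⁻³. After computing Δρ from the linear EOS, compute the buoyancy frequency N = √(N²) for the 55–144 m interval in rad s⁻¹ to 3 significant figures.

ΔT = -0.7 K, ΔS = +0.80 psu (deep − shallow).
Δρ/ρ₀ = −αΔT + βΔS = 9.80 × 10⁻⁵ + 6.16 × 10⁻⁴ = 7.14 × 10⁻⁴, so Δρ ≈ 0.7311 kg m⁻³.
N² = (g/ρ₀)·Δρ/Δz = g·(Δρ/ρ₀)/Δz = 9.8 × 7.14 × 10⁻⁴ / 89 = 7.8620 × 10⁻⁵ s⁻².
N = √(7.8620 × 10⁻⁵) = 8.8668 × 10⁻³ rad s⁻¹ ≈ 8.87 × 10⁻³ rad s⁻¹.

8.87 × 10⁻³ rad s⁻¹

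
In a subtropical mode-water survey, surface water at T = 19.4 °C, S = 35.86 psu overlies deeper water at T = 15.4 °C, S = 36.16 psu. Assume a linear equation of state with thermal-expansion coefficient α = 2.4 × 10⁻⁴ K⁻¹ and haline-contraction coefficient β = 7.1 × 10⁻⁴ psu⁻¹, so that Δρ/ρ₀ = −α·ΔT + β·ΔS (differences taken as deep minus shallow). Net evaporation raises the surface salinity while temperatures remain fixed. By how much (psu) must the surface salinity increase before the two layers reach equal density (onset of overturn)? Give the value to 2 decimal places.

Neutral buoyancy requires −α(T_deep − T_surf) + β(S_deep − S_surf′) = 0.
S_surf′ = S_deep − (α/β)·ΔT = 36.16 − (2.4 × 10⁻⁴/7.1 × 10⁻⁴)·(-4.0) = 37.5121 psu.
Increase required: 37.5121 − 35.86 = 1.6521 psu.

1.65 psu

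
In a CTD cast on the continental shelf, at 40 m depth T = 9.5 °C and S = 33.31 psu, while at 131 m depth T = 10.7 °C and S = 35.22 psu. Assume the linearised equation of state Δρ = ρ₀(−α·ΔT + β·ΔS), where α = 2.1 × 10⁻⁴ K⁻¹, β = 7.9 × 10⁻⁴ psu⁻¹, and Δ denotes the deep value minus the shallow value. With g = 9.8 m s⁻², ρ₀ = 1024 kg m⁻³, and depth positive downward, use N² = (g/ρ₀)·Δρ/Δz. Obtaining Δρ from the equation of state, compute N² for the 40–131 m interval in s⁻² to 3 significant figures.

1.35 × 10⁻⁴ s⁻²

ΔT = +1.2 K, ΔS = +1.91 psu (deep − shallow).
Δρ/ρ₀ = −αΔT + βΔS = -2.52 × 10⁻⁴ + 1.5089 × 10⁻³ = 1.2569 × 10⁻³, so Δρ ≈ 1.287 kg m⁻³.
N² = (g/ρ₀)·Δρ/Δz = g·(Δρ/ρ₀)/Δz = 9.8 × 1.2569 × 10⁻³ / 91 = 1.3536 × 10⁻⁴ s⁻² ≈ 1.35 × 10⁻⁴ s⁻².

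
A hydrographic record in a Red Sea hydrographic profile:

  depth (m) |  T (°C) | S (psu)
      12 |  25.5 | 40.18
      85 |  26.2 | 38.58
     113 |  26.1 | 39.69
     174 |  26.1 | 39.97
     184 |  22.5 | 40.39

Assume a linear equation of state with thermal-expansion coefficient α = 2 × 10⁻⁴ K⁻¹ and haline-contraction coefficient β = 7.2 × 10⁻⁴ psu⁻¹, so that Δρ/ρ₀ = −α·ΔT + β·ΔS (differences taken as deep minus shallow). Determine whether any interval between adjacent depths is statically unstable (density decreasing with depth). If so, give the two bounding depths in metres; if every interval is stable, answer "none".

12–85 m

Evaluate Δρ/ρ₀ = −αΔT + βΔS across each adjacent pair:
  12–85 m: −αΔT+βΔS = −(2 × 10⁻⁴)(+0.7)+(7.2 × 10⁻⁴)(-1.60) = -1.3 × 10⁻³ → UNSTABLE
  85–113 m: −αΔT+βΔS = −(2 × 10⁻⁴)(-0.1)+(7.2 × 10⁻⁴)(+1.11) = 8.2 × 10⁻⁴ → stable
  113–174 m: −αΔT+βΔS = −(2 × 10⁻⁴)(+0.0)+(7.2 × 10⁻⁴)(+0.28) = 2.0 × 10⁻⁴ → stable
  174–184 m: −αΔT+βΔS = −(2 × 10⁻⁴)(-3.6)+(7.2 × 10⁻⁴)(+0.42) = 1.0 × 10⁻³ → stable
The 12–85 m interval has Δρ < 0: lighter water underlies denser water.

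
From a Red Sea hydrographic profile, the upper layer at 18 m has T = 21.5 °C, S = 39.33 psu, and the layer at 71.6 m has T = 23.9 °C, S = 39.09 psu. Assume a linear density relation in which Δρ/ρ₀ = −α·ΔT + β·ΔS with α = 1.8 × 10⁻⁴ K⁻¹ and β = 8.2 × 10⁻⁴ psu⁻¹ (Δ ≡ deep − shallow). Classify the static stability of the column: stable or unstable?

ΔT = 23.9 − 21.5 = +2.4 K and ΔS = 39.09 − 39.33 = -0.24 psu (deep − shallow).
−αΔT = -4.32 × 10⁻⁴; βΔS = -1.968 × 10⁻⁴; sum Δρ/ρ₀ = -6.288 × 10⁻⁴.
Δρ/ρ₀ < 0, so Δρ < 0: deeper water is lighter → statically unstable; the column would overturn.

unstable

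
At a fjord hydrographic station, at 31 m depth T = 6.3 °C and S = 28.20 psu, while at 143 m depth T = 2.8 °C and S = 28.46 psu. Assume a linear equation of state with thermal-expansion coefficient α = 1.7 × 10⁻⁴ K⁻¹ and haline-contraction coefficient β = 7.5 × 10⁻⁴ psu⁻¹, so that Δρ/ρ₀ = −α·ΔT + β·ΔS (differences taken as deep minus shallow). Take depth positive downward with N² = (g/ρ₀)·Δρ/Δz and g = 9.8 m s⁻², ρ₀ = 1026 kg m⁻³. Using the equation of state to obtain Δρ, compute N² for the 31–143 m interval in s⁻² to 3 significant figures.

6.91 × 10⁻⁵ s⁻²

ΔT = -3.5 K, ΔS = +0.26 psu (deep − shallow).
Δρ/ρ₀ = −αΔT + βΔS = 5.95 × 10⁻⁴ + 1.95 × 10⁻⁴ = 7.90 × 10⁻⁴, so Δρ ≈ 0.8105 kg m⁻³.
N² = (g/ρ₀)·Δρ/Δz = g·(Δρ/ρ₀)/Δz = 9.8 × 7.90 × 10⁻⁴ / 112 = 6.9125 × 10⁻⁵ s⁻² ≈ 6.91 × 10⁻⁵ s⁻².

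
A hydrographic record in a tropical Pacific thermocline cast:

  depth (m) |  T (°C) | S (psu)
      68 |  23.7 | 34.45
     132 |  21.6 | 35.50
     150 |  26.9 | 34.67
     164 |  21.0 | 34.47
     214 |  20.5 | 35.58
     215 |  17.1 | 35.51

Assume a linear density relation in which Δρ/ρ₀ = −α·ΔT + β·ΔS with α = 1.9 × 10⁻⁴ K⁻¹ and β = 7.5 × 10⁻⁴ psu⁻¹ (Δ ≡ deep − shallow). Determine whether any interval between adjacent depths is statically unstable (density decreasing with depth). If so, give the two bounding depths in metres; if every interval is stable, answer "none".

132–150 m

Evaluate Δρ/ρ₀ = −αΔT + βΔS across each adjacent pair:
  68–132 m: −αΔT+βΔS = −(1.9 × 10⁻⁴)(-2.1)+(7.5 × 10⁻⁴)(+1.05) = 1.2 × 10⁻³ → stable
  132–150 m: −αΔT+βΔS = −(1.9 × 10⁻⁴)(+5.3)+(7.5 × 10⁻⁴)(-0.83) = -1.6 × 10⁻³ → UNSTABLE
  150–164 m: −αΔT+βΔS = −(1.9 × 10⁻⁴)(-5.9)+(7.5 × 10⁻⁴)(-0.20) = 9.7 × 10⁻⁴ → stable
  164–214 m: −αΔT+βΔS = −(1.9 × 10⁻⁴)(-0.5)+(7.5 × 10⁻⁴)(+1.11) = 9.3 × 10⁻⁴ → stable
  214–215 m: −αΔT+βΔS = −(1.9 × 10⁻⁴)(-3.4)+(7.5 × 10⁻⁴)(-0.07) = 5.9 × 10⁻⁴ → stable
The 132–150 m interval has Δρ < 0: lighter water underlies denser water.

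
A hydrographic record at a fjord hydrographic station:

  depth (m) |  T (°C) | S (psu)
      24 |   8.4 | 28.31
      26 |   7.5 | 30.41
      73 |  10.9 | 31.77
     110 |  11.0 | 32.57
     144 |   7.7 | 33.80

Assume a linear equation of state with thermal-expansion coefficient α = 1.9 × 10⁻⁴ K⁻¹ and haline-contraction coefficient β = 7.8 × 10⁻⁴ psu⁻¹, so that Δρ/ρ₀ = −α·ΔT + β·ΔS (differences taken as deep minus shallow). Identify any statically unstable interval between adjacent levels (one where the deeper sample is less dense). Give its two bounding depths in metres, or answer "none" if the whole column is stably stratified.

Evaluate Δρ/ρ₀ = −αΔT + βΔS across each adjacent pair:
  24–26 m: −αΔT+βΔS = −(1.9 × 10⁻⁴)(-0.9)+(7.8 × 10⁻⁴)(+2.10) = 1.8 × 10⁻³ → stable
  26–73 m: −αΔT+βΔS = −(1.9 × 10⁻⁴)(+3.4)+(7.8 × 10⁻⁴)(+1.36) = 4.1 × 10⁻⁴ → stable
  73–110 m: −αΔT+βΔS = −(1.9 × 10⁻⁴)(+0.1)+(7.8 × 10⁻⁴)(+0.80) = 6.0 × 10⁻⁴ → stable
  110–144 m: −αΔT+βΔS = −(1.9 × 10⁻⁴)(-3.3)+(7.8 × 10⁻⁴)(+1.23) = 1.6 × 10⁻³ → stable
Every interval has Δρ > 0: the column is stably stratified throughout.

none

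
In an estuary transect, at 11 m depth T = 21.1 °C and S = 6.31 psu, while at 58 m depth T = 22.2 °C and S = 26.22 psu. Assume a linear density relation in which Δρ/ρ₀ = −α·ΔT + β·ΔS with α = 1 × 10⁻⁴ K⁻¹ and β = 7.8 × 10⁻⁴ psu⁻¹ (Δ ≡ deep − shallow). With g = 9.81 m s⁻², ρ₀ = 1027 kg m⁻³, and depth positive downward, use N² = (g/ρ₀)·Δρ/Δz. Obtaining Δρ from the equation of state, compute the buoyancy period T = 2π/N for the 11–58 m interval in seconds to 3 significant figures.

ΔT = +1.1 K, ΔS = +19.91 psu (deep − shallow).
Δρ/ρ₀ = −αΔT + βΔS = -1.10 × 10⁻⁴ + 0.0155298 = 0.0154198, so Δρ ≈ 15.84 kg m⁻³.
N² = (g/ρ₀)·Δρ/Δz = g·(Δρ/ρ₀)/Δz = 9.81 × 0.0154198 / 47 = 3.2185 × 10⁻³ s⁻².
N = √(3.2185 × 10⁻³) = 0.056732 rad s⁻¹ → T = 2π/N = 110.75 s ≈ 111 s.

111 s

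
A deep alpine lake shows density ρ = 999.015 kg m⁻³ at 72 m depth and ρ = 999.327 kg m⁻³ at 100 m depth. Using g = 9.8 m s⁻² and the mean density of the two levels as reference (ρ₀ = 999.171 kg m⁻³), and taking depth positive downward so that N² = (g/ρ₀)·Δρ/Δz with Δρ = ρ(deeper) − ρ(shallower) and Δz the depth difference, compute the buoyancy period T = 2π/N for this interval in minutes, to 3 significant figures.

Δρ = 999.327 − 999.015 = 0.312 kg m⁻³ over Δz = 100 − 72 = 28 m.
N² = (9.8/999.171) × (0.312/28) = 1.0929 × 10⁻⁴ s⁻².
N = √(1.0929 × 10⁻⁴) = 0.010454 rad s⁻¹, so T = 2π/N = 601.03 s = 10.017 min ≈ 10.0 min.

10.0 min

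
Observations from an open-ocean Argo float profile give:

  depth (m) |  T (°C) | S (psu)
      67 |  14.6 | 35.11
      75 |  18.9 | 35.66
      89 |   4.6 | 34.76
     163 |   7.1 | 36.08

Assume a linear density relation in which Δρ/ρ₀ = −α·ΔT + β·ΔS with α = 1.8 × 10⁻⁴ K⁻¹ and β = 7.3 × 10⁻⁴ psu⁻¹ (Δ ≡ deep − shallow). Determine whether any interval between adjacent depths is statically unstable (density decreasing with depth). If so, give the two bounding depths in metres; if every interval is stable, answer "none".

Evaluate Δρ/ρ₀ = −αΔT + βΔS across each adjacent pair:
  67–75 m: −αΔT+βΔS = −(1.8 × 10⁻⁴)(+4.3)+(7.3 × 10⁻⁴)(+0.55) = -3.7 × 10⁻⁴ → UNSTABLE
  75–89 m: −αΔT+βΔS = −(1.8 × 10⁻⁴)(-14.3)+(7.3 × 10⁻⁴)(-0.90) = 1.9 × 10⁻³ → stable
  89–163 m: −αΔT+βΔS = −(1.8 × 10⁻⁴)(+2.5)+(7.3 × 10⁻⁴)(+1.32) = 5.1 × 10⁻⁴ → stable
The 67–75 m interval has Δρ < 0: lighter water underlies denser water.

67–75 m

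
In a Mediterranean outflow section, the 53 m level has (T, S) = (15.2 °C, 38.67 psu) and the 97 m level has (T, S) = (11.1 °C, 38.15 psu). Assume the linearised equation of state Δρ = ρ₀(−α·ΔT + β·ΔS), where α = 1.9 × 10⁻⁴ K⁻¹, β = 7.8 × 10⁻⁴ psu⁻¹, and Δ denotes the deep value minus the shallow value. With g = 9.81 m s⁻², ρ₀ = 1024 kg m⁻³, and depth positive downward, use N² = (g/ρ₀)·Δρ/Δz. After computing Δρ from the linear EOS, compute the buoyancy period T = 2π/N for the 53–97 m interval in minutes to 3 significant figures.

11.5 min

ΔT = -4.1 K, ΔS = -0.52 psu (deep − shallow).
Δρ/ρ₀ = −αΔT + βΔS = 7.79 × 10⁻⁴ − 4.056 × 10⁻⁴ = 3.734 × 10⁻⁴, so Δρ ≈ 0.3824 kg m⁻³.
N² = (g/ρ₀)·Δρ/Δz = g·(Δρ/ρ₀)/Δz = 9.81 × 3.734 × 10⁻⁴ / 44 = 8.3251 × 10⁻⁵ s⁻².
N = √(8.3251 × 10⁻⁵) = 9.1242 × 10⁻³ rad s⁻¹ → T = 2π/N = 688.63 s = 11.477 min ≈ 11.5 min.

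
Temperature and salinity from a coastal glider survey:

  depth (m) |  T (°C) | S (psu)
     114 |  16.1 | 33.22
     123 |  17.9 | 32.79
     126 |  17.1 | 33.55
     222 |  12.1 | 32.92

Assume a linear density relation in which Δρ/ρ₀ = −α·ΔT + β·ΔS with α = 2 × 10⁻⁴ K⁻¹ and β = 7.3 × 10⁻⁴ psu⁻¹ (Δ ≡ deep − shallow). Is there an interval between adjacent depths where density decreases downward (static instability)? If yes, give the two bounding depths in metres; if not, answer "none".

114–123 m

Evaluate Δρ/ρ₀ = −αΔT + βΔS across each adjacent pair:
  114–123 m: −αΔT+βΔS = −(2 × 10⁻⁴)(+1.8)+(7.3 × 10⁻⁴)(-0.43) = -6.7 × 10⁻⁴ → UNSTABLE
  123–126 m: −αΔT+βΔS = −(2 × 10⁻⁴)(-0.8)+(7.3 × 10⁻⁴)(+0.76) = 7.1 × 10⁻⁴ → stable
  126–222 m: −αΔT+βΔS = −(2 × 10⁻⁴)(-5.0)+(7.3 × 10⁻⁴)(-0.63) = 5.4 × 10⁻⁴ → stable
The 114–123 m interval has Δρ < 0: lighter water underlies denser water.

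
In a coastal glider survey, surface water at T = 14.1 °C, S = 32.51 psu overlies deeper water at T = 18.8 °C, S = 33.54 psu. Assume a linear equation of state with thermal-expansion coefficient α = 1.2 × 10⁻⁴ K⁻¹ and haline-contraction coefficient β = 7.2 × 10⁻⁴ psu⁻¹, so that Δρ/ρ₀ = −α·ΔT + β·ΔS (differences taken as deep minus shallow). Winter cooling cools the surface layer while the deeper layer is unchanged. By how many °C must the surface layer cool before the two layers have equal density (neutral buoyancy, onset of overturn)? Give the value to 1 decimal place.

1.5 °C

Neutral buoyancy requires Δρ = 0, i.e. −α(T_deep − T_surf′) + β(S_deep − S_surf) = 0.
T_surf′ = T_deep − (β/α)·ΔS = 18.8 − (7.2 × 10⁻⁴/1.2 × 10⁻⁴)·(+1.03) = 12.620 °C.
Cooling required: 14.1 − (12.620) = 1.480 °C.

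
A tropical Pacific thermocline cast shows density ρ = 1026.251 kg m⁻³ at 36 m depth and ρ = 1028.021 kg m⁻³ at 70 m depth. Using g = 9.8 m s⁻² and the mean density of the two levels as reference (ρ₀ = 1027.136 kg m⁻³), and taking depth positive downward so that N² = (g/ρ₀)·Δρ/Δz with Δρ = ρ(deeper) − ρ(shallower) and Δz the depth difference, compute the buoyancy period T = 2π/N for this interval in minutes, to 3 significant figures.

4.70 min

Δρ = 1028.021 − 1026.251 = 1.770 kg m⁻³ over Δz = 70 − 36 = 34 m.
N² = (9.8/1027.136) × (1.770/34) = 4.9670 × 10⁻⁴ s⁻².
N = √(4.9670 × 10⁻⁴) = 0.022287 rad s⁻¹, so T = 2π/N = 281.92 s = 4.6987 min ≈ 4.70 min.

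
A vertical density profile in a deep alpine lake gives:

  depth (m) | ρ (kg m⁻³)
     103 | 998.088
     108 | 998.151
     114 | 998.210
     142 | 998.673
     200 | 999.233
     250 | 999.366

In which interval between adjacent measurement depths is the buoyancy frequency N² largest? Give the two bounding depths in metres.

Compute the density gradient over each adjacent pair:
  103–108 m: Δρ/Δz = 0.063/5 = 0.013 kg m⁻⁴
  108–114 m: Δρ/Δz = 0.059/6 = 9.8 × 10⁻³ kg m⁻⁴
  114–142 m: Δρ/Δz = 0.463/28 = 0.017 kg m⁻⁴
  142–200 m: Δρ/Δz = 0.560/58 = 9.7 × 10⁻³ kg m⁻⁴
  200–250 m: Δρ/Δz = 0.133/50 = 2.7 × 10⁻³ kg m⁻⁴
The largest gradient is in the 114–142 m interval — the pycnocline.

114–142 m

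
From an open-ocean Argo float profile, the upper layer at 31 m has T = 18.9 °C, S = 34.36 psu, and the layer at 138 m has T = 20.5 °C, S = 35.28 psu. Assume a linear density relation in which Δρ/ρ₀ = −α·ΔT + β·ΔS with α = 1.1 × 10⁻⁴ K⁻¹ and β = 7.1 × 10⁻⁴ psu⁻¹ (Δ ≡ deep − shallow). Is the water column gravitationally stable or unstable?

stable

ΔT = 20.5 − 18.9 = +1.6 K and ΔS = 35.28 − 34.36 = +0.92 psu (deep − shallow).
−αΔT = -1.76 × 10⁻⁴; βΔS = 6.532 × 10⁻⁴; sum Δρ/ρ₀ = 4.772 × 10⁻⁴.
Δρ/ρ₀ > 0, so Δρ > 0: deeper water is denser → statically stable.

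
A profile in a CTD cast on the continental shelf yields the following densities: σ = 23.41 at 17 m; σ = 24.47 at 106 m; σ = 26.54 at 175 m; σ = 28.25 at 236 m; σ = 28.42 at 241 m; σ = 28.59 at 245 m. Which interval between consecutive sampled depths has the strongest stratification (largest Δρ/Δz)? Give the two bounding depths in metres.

Compute the density gradient over each adjacent pair:
  17–106 m: Δρ/Δz = 1.06/89 = 0.012 kg m⁻⁴
  106–175 m: Δρ/Δz = 2.07/69 = 0.030 kg m⁻⁴
  175–236 m: Δρ/Δz = 1.71/61 = 0.028 kg m⁻⁴
  236–241 m: Δρ/Δz = 0.17/5 = 0.034 kg m⁻⁴
  241–245 m: Δρ/Δz = 0.17/4 = 0.043 kg m⁻⁴
The largest gradient is in the 241–245 m interval — the pycnocline.

241–245 m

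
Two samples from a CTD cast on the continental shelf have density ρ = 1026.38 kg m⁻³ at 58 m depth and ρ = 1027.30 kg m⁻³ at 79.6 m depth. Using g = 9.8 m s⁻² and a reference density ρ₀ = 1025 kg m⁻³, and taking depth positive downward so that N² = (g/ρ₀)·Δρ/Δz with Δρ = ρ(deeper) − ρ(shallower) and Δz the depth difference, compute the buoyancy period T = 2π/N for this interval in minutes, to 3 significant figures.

Δρ = 1027.30 − 1026.38 = 0.92 kg m⁻³ over Δz = 79.6 − 58 = 21.6 m.
N² = (9.8/1025) × (0.92/21.6) = 4.0723 × 10⁻⁴ s⁻².
N = √(4.0723 × 10⁻⁴) = 0.020180 rad s⁻¹, so T = 2π/N = 311.36 s = 5.1893 min ≈ 5.19 min.

5.19 min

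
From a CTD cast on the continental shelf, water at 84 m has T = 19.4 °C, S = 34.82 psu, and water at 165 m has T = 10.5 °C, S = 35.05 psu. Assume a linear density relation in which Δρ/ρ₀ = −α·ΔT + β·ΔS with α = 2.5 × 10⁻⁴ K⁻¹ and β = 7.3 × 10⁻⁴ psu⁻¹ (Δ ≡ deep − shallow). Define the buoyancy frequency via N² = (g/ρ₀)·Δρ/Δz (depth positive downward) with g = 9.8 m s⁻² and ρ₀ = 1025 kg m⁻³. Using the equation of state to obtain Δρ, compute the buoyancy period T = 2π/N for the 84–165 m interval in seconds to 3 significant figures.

369 s

ΔT = -8.9 K, ΔS = +0.23 psu (deep − shallow).
Δρ/ρ₀ = −αΔT + βΔS = 2.225 × 10⁻³ + 1.679 × 10⁻⁴ = 2.3929 × 10⁻³, so Δρ ≈ 2.453 kg m⁻³.
N² = (g/ρ₀)·Δρ/Δz = g·(Δρ/ρ₀)/Δz = 9.8 × 2.3929 × 10⁻³ / 81 = 2.8951 × 10⁻⁴ s⁻².
N = √(2.8951 × 10⁻⁴) = 0.017015 rad s⁻¹ → T = 2π/N = 369.27 s ≈ 369 s.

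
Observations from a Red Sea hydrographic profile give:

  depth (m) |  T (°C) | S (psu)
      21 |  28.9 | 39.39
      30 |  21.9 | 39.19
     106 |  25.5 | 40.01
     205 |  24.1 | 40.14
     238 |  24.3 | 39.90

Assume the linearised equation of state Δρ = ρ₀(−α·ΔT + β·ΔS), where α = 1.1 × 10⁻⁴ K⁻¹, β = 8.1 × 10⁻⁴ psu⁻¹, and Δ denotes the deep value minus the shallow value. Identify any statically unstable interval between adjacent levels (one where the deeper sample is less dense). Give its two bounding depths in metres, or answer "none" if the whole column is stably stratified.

205–238 m

Evaluate Δρ/ρ₀ = −αΔT + βΔS across each adjacent pair:
  21–30 m: −αΔT+βΔS = −(1.1 × 10⁻⁴)(-7.0)+(8.1 × 10⁻⁴)(-0.20) = 6.1 × 10⁻⁴ → stable
  30–106 m: −αΔT+βΔS = −(1.1 × 10⁻⁴)(+3.6)+(8.1 × 10⁻⁴)(+0.82) = 2.7 × 10⁻⁴ → stable
  106–205 m: −αΔT+βΔS = −(1.1 × 10⁻⁴)(-1.4)+(8.1 × 10⁻⁴)(+0.13) = 2.6 × 10⁻⁴ → stable
  205–238 m: −αΔT+βΔS = −(1.1 × 10⁻⁴)(+0.2)+(8.1 × 10⁻⁴)(-0.24) = -2.2 × 10⁻⁴ → UNSTABLE
The 205–238 m interval has Δρ < 0: lighter water underlies denser water.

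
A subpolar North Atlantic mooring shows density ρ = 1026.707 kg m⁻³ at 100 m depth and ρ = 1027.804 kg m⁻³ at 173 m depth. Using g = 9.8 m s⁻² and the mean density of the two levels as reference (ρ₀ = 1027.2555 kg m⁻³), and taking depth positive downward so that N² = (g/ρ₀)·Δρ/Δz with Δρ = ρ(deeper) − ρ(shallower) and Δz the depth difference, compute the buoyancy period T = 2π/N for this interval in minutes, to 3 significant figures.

8.75 min

Δρ = 1027.804 − 1026.707 = 1.097 kg m⁻³ over Δz = 173 − 100 = 73 m.
N² = (9.8/1027.2555) × (1.097/73) = 1.4336 × 10⁻⁴ s⁻².
N = √(1.4336 × 10⁻⁴) = 0.011973 rad s⁻¹, so T = 2π/N = 524.78 s = 8.7463 min ≈ 8.75 min.
N² > 0, so the interval is statically stable.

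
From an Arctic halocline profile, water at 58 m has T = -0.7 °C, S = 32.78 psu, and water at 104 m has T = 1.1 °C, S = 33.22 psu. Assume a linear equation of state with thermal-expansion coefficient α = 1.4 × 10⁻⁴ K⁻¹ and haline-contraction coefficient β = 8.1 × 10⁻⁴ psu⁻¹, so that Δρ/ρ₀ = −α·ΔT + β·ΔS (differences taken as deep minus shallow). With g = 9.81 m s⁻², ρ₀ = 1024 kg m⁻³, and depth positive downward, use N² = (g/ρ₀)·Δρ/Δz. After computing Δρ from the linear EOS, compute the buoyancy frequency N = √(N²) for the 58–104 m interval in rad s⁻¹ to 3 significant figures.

ΔT = +1.8 K, ΔS = +0.44 psu (deep − shallow).
Δρ/ρ₀ = −αΔT + βΔS = -2.52 × 10⁻⁴ + 3.564 × 10⁻⁴ = 1.044 × 10⁻⁴, so Δρ ≈ 0.1069 kg m⁻³.
N² = (g/ρ₀)·Δρ/Δz = g·(Δρ/ρ₀)/Δz = 9.81 × 1.044 × 10⁻⁴ / 46 = 2.2264 × 10⁻⁵ s⁻².
N = √(2.2264 × 10⁻⁵) = 4.7185 × 10⁻³ rad s⁻¹ ≈ 4.72 × 10⁻³ rad s⁻¹.

4.72 × 10⁻³ rad s⁻¹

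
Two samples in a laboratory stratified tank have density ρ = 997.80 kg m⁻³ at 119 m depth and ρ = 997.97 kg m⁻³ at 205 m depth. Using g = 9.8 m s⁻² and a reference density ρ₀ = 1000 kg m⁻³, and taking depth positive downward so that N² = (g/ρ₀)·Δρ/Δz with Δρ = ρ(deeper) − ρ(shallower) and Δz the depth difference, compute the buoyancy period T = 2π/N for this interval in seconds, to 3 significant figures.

1.43 × 10³ s

Δρ = 997.97 − 997.80 = 0.17 kg m⁻³ over Δz = 205 − 119 = 86 m.
N² = (9.8/1000) × (0.17/86) = 1.9372 × 10⁻⁵ s⁻².
N = √(1.9372 × 10⁻⁵) = 4.4014 × 10⁻³ rad s⁻¹, so T = 2π/N = 1.4275 × 10³ s ≈ 1.43 × 10³ s.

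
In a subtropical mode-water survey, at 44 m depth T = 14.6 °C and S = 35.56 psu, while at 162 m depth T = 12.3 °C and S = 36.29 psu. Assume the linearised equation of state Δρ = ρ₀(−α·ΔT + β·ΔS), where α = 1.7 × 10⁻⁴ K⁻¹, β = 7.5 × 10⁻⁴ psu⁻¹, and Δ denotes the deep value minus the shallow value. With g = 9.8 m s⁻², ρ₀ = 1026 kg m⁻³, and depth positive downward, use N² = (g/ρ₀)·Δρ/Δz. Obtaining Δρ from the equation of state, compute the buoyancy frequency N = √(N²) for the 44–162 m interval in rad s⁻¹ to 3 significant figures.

ΔT = -2.3 K, ΔS = +0.73 psu (deep − shallow).
Δρ/ρ₀ = −αΔT + βΔS = 3.91 × 10⁻⁴ + 5.475 × 10⁻⁴ = 9.385 × 10⁻⁴, so Δρ ≈ 0.9629 kg m⁻³.
N² = (g/ρ₀)·Δρ/Δz = g·(Δρ/ρ₀)/Δz = 9.8 × 9.385 × 10⁻⁴ / 118 = 7.7943 × 10⁻⁵ s⁻².
N = √(7.7943 × 10⁻⁵) = 8.8285 × 10⁻³ rad s⁻¹ ≈ 8.83 × 10⁻³ rad s⁻¹.

8.83 × 10⁻³ rad s⁻¹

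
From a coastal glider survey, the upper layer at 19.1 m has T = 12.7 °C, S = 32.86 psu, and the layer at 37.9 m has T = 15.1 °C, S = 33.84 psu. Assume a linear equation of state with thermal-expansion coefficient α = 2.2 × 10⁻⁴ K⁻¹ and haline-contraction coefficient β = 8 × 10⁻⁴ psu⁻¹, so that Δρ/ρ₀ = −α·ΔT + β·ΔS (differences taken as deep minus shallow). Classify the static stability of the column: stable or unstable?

stable

ΔT = 15.1 − 12.7 = +2.4 K and ΔS = 33.84 − 32.86 = +0.98 psu (deep − shallow).
−αΔT = -5.28 × 10⁻⁴; βΔS = 7.84 × 10⁻⁴; sum Δρ/ρ₀ = 2.56 × 10⁻⁴.
Δρ/ρ₀ > 0, so Δρ > 0: deeper water is denser → statically stable.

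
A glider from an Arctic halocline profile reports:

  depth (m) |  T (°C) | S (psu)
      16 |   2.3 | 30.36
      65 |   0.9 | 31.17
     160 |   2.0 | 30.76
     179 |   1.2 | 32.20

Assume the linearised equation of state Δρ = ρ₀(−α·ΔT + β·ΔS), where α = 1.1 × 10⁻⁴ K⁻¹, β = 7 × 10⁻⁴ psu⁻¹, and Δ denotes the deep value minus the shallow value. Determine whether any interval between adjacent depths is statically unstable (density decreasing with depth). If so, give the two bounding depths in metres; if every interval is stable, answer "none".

Evaluate Δρ/ρ₀ = −αΔT + βΔS across each adjacent pair:
  16–65 m: −αΔT+βΔS = −(1.1 × 10⁻⁴)(-1.4)+(7 × 10⁻⁴)(+0.81) = 7.2 × 10⁻⁴ → stable
  65–160 m: −αΔT+βΔS = −(1.1 × 10⁻⁴)(+1.1)+(7 × 10⁻⁴)(-0.41) = -4.1 × 10⁻⁴ → UNSTABLE
  160–179 m: −αΔT+βΔS = −(1.1 × 10⁻⁴)(-0.8)+(7 × 10⁻⁴)(+1.44) = 1.1 × 10⁻³ → stable
The 65–160 m interval has Δρ < 0: lighter water underlies denser water.

65–160 m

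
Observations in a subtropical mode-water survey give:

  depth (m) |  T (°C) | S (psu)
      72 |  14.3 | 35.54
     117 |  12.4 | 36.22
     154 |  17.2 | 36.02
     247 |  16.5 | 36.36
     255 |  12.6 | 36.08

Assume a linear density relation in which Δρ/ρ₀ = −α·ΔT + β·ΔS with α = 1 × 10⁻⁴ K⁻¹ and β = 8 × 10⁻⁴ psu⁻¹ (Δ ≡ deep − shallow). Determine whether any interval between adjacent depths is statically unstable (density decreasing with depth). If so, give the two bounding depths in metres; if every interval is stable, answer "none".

117–154 m

Evaluate Δρ/ρ₀ = −αΔT + βΔS across each adjacent pair:
  72–117 m: −αΔT+βΔS = −(1 × 10⁻⁴)(-1.9)+(8 × 10⁻⁴)(+0.68) = 7.3 × 10⁻⁴ → stable
  117–154 m: −αΔT+βΔS = −(1 × 10⁻⁴)(+4.8)+(8 × 10⁻⁴)(-0.20) = -6.4 × 10⁻⁴ → UNSTABLE
  154–247 m: −αΔT+βΔS = −(1 × 10⁻⁴)(-0.7)+(8 × 10⁻⁴)(+0.34) = 3.4 × 10⁻⁴ → stable
  247–255 m: −αΔT+βΔS = −(1 × 10⁻⁴)(-3.9)+(8 × 10⁻⁴)(-0.28) = 1.7 × 10⁻⁴ → stable
The 117–154 m interval has Δρ < 0: lighter water underlies denser water.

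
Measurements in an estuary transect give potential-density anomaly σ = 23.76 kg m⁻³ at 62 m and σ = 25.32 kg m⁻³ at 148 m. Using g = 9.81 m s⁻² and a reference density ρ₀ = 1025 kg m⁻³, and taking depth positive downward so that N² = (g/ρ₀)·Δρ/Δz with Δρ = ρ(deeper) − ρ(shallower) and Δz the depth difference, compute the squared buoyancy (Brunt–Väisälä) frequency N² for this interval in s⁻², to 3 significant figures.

1.74 × 10⁻⁴ s⁻²

Δρ = 1025.32 − 1023.76 = 1.56 kg m⁻³ over Δz = 148 − 62 = 86 m.
N² = (9.81/1025) × (1.56/86) = 1.7361 × 10⁻⁴ s⁻² ≈ 1.74 × 10⁻⁴ s⁻².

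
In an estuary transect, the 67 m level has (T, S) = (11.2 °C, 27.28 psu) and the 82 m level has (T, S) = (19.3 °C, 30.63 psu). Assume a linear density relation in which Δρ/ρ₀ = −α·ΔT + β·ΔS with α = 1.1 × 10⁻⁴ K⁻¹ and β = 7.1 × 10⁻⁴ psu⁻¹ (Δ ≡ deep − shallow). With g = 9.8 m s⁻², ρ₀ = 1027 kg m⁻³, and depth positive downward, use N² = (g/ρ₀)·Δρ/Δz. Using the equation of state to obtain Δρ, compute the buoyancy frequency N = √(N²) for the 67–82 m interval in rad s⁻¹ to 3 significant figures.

ΔT = +8.1 K, ΔS = +3.35 psu (deep − shallow).
Δρ/ρ₀ = −αΔT + βΔS = -8.91 × 10⁻⁴ + 2.3785 × 10⁻³ = 1.4875 × 10⁻³, so Δρ ≈ 1.528 kg m⁻³.
N² = (g/ρ₀)·Δρ/Δz = g·(Δρ/ρ₀)/Δz = 9.8 × 1.4875 × 10⁻³ / 15 = 9.7183 × 10⁻⁴ s⁻².
N = √(9.7183 × 10⁻⁴) = 0.031174 rad s⁻¹ ≈ 0.0312 rad s⁻¹.

0.0312 rad s⁻¹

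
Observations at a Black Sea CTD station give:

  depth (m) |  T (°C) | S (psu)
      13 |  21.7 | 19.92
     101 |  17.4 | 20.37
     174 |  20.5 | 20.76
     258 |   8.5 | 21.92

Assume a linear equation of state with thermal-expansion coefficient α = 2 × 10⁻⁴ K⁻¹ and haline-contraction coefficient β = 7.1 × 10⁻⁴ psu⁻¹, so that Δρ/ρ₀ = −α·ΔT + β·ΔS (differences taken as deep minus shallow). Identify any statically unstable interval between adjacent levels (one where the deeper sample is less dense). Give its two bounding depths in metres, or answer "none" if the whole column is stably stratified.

101–174 m

Evaluate Δρ/ρ₀ = −αΔT + βΔS across each adjacent pair:
  13–101 m: −αΔT+βΔS = −(2 × 10⁻⁴)(-4.3)+(7.1 × 10⁻⁴)(+0.45) = 1.2 × 10⁻³ → stable
  101–174 m: −αΔT+βΔS = −(2 × 10⁻⁴)(+3.1)+(7.1 × 10⁻⁴)(+0.39) = -3.4 × 10⁻⁴ → UNSTABLE
  174–258 m: −αΔT+βΔS = −(2 × 10⁻⁴)(-12.0)+(7.1 × 10⁻⁴)(+1.16) = 3.2 × 10⁻³ → stable
The 101–174 m interval has Δρ < 0: lighter water underlies denser water.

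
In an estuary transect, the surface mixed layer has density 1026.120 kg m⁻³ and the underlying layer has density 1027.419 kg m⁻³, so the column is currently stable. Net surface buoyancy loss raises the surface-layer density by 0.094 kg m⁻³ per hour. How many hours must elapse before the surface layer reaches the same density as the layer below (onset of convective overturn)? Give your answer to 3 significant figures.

13.8 hours

Density deficit of the surface layer: 1027.419 − 1026.120 = 1.299 kg m⁻³.
Required change = 1.299 / 0.094 = 13.8 hours.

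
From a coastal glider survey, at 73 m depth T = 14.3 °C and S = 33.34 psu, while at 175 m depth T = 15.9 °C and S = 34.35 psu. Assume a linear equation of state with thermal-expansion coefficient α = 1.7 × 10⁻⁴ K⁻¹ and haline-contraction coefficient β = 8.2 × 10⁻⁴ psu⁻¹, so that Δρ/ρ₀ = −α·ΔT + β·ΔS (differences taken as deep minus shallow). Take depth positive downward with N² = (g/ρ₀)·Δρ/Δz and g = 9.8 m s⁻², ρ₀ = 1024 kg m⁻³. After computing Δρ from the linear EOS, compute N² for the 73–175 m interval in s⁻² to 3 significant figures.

ΔT = +1.6 K, ΔS = +1.01 psu (deep − shallow).
Δρ/ρ₀ = −αΔT + βΔS = -2.72 × 10⁻⁴ + 8.282 × 10⁻⁴ = 5.562 × 10⁻⁴, so Δρ ≈ 0.5695 kg m⁻³.
N² = (g/ρ₀)·Δρ/Δz = g·(Δρ/ρ₀)/Δz = 9.8 × 5.562 × 10⁻⁴ / 102 = 5.3439 × 10⁻⁵ s⁻² ≈ 5.34 × 10⁻⁵ s⁻².

5.34 × 10⁻⁵ s⁻²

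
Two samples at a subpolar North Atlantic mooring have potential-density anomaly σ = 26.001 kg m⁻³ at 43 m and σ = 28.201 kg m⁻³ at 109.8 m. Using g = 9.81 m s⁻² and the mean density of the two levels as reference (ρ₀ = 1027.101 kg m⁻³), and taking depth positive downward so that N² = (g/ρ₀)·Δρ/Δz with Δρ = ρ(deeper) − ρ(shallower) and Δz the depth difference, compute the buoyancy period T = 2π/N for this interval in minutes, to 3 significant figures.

Δρ = 1028.201 − 1026.001 = 2.200 kg m⁻³ over Δz = 109.8 − 43 = 66.8 m.
N² = (9.81/1027.101) × (2.200/66.8) = 3.1456 × 10⁻⁴ s⁻².
N = √(3.1456 × 10⁻⁴) = 0.017736 rad s⁻¹, so T = 2π/N = 354.26 s = 5.9043 min ≈ 5.90 min.

5.90 min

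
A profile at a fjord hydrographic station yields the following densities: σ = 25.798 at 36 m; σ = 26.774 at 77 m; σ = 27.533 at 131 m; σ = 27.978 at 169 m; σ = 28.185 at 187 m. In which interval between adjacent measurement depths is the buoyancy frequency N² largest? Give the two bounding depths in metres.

36–77 m

Compute the density gradient over each adjacent pair:
  36–77 m: Δρ/Δz = 0.976/41 = 0.024 kg m⁻⁴
  77–131 m: Δρ/Δz = 0.759/54 = 0.014 kg m⁻⁴
  131–169 m: Δρ/Δz = 0.445/38 = 0.012 kg m⁻⁴
  169–187 m: Δρ/Δz = 0.207/18 = 0.011 kg m⁻⁴
The largest gradient is in the 36–77 m interval — the pycnocline.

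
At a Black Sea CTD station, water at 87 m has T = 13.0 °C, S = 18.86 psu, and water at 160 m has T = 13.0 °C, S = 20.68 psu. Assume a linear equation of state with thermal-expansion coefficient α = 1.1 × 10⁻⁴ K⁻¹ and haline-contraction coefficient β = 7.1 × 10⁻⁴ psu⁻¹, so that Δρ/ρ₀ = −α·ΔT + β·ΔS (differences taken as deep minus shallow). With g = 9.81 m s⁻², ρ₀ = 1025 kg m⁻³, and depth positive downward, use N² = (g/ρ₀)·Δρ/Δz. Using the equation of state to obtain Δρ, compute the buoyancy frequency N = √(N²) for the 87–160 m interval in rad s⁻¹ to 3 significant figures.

0.0132 rad s⁻¹

ΔT = +0.0 K, ΔS = +1.82 psu (deep − shallow).
Δρ/ρ₀ = −αΔT + βΔS = 0 + 1.2922 × 10⁻³ = 1.2922 × 10⁻³, so Δρ ≈ 1.325 kg m⁻³.
N² = (g/ρ₀)·Δρ/Δz = g·(Δρ/ρ₀)/Δz = 9.81 × 1.2922 × 10⁻³ / 73 = 1.7365 × 10⁻⁴ s⁻².
N = √(1.7365 × 10⁻⁴) = 0.013178 rad s⁻¹ ≈ 0.0132 rad s⁻¹.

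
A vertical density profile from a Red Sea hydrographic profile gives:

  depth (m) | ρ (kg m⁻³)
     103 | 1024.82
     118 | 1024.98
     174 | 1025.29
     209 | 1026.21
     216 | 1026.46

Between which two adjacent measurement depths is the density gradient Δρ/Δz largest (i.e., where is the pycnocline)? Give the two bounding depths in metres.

209–216 m

Compute the density gradient over each adjacent pair:
  103–118 m: Δρ/Δz = 0.16/15 = 0.011 kg m⁻⁴
  118–174 m: Δρ/Δz = 0.31/56 = 5.5 × 10⁻³ kg m⁻⁴
  174–209 m: Δρ/Δz = 0.92/35 = 0.026 kg m⁻⁴
  209–216 m: Δρ/Δz = 0.25/7 = 0.036 kg m⁻⁴
The largest gradient is in the 209–216 m interval — the pycnocline.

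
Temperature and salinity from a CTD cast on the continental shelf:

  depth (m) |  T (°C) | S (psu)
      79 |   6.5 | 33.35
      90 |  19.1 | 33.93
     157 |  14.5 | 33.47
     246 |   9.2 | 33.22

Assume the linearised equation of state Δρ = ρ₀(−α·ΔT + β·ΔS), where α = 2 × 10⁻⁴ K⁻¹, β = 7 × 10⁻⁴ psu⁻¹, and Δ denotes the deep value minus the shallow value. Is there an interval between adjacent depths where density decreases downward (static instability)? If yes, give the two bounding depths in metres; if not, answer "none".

79–90 m

Evaluate Δρ/ρ₀ = −αΔT + βΔS across each adjacent pair:
  79–90 m: −αΔT+βΔS = −(2 × 10⁻⁴)(+12.6)+(7 × 10⁻⁴)(+0.58) = -2.1 × 10⁻³ → UNSTABLE
  90–157 m: −αΔT+βΔS = −(2 × 10⁻⁴)(-4.6)+(7 × 10⁻⁴)(-0.46) = 6.0 × 10⁻⁴ → stable
  157–246 m: −αΔT+βΔS = −(2 × 10⁻⁴)(-5.3)+(7 × 10⁻⁴)(-0.25) = 8.8 × 10⁻⁴ → stable
The 79–90 m interval has Δρ < 0: lighter water underlies denser water.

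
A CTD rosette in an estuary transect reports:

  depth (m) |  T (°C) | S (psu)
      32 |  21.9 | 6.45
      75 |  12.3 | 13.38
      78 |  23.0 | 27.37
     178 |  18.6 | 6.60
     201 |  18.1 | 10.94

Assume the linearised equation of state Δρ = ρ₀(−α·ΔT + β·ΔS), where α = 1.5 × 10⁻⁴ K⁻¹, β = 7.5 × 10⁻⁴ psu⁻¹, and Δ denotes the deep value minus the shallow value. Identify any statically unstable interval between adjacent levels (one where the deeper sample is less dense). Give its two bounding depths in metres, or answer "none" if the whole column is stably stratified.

Evaluate Δρ/ρ₀ = −αΔT + βΔS across each adjacent pair:
  32–75 m: −αΔT+βΔS = −(1.5 × 10⁻⁴)(-9.6)+(7.5 × 10⁻⁴)(+6.93) = 6.6 × 10⁻³ → stable
  75–78 m: −αΔT+βΔS = −(1.5 × 10⁻⁴)(+10.7)+(7.5 × 10⁻⁴)(+13.99) = 8.9 × 10⁻³ → stable
  78–178 m: −αΔT+βΔS = −(1.5 × 10⁻⁴)(-4.4)+(7.5 × 10⁻⁴)(-20.77) = -0.015 → UNSTABLE
  178–201 m: −αΔT+βΔS = −(1.5 × 10⁻⁴)(-0.5)+(7.5 × 10⁻⁴)(+4.34) = 3.3 × 10⁻³ → stable
The 78–178 m interval has Δρ < 0: lighter water underlies denser water.

78–178 m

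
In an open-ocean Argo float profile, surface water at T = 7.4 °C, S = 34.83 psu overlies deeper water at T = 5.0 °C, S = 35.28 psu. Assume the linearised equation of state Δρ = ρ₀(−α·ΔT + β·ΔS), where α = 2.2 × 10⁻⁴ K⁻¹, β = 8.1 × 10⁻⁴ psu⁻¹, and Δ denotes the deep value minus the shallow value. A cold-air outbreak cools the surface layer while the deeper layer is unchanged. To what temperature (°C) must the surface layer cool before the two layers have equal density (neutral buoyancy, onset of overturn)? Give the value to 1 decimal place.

3.3 °C

Neutral buoyancy requires Δρ = 0, i.e. −α(T_deep − T_surf′) + β(S_deep − S_surf) = 0.
T_surf′ = T_deep − (β/α)·ΔS = 5.0 − (8.1 × 10⁻⁴/2.2 × 10⁻⁴)·(+0.45) = 3.343 °C.
Cooling required: 7.4 − (3.343) = 4.057 °C.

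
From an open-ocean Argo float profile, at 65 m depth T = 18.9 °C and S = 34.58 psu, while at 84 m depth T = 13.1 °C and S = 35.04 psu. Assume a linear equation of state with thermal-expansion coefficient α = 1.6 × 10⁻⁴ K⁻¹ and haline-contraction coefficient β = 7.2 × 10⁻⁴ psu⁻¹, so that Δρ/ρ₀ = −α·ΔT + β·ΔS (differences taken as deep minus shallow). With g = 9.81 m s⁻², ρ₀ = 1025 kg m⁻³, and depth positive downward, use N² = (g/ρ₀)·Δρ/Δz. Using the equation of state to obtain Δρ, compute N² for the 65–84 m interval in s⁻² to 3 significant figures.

ΔT = -5.8 K, ΔS = +0.46 psu (deep − shallow).
Δρ/ρ₀ = −αΔT + βΔS = 9.28 × 10⁻⁴ + 3.312 × 10⁻⁴ = 1.2592 × 10⁻³, so Δρ ≈ 1.291 kg m⁻³.
N² = (g/ρ₀)·Δρ/Δz = g·(Δρ/ρ₀)/Δz = 9.81 × 1.2592 × 10⁻³ / 19 = 6.5014 × 10⁻⁴ s⁻² ≈ 6.50 × 10⁻⁴ s⁻².

6.50 × 10⁻⁴ s⁻²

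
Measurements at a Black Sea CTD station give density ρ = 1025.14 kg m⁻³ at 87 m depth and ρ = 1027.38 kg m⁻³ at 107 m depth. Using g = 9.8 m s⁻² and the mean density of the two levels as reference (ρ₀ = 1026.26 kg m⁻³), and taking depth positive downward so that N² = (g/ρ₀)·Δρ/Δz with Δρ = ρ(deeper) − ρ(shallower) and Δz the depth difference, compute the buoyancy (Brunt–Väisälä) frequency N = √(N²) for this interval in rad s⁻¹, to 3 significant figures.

0.0327 rad s⁻¹

Δρ = 1027.38 − 1025.14 = 2.24 kg m⁻³ over Δz = 107 − 87 = 20 m.
N² = (9.8/1026.26) × (2.24/20) = 1.0695 × 10⁻³ s⁻².
N = √(1.0695 × 10⁻³) = 0.032703 rad s⁻¹ ≈ 0.0327 rad s⁻¹.
N² > 0, so the interval is statically stable.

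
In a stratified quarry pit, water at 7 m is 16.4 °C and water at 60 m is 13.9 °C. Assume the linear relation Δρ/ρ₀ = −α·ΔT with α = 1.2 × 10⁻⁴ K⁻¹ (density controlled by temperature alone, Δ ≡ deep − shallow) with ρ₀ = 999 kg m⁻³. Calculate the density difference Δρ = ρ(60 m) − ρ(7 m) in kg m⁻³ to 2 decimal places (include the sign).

+0.30 kg m⁻³

ΔT = -2.5 K, Δρ/ρ₀ = −αΔT = 3.00 × 10⁻⁴.
Δρ = 999 × (3.00 × 10⁻⁴) = +0.30 kg m⁻³.
Positive Δρ: denser below, stable.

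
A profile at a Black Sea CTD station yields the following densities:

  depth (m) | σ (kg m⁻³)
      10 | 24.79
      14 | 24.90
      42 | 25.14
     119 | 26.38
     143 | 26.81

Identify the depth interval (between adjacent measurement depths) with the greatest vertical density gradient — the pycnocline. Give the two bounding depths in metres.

Compute the density gradient over each adjacent pair:
  10–14 m: Δρ/Δz = 0.11/4 = 0.028 kg m⁻⁴
  14–42 m: Δρ/Δz = 0.24/28 = 8.6 × 10⁻³ kg m⁻⁴
  42–119 m: Δρ/Δz = 1.24/77 = 0.016 kg m⁻⁴
  119–143 m: Δρ/Δz = 0.43/24 = 0.018 kg m⁻⁴
The largest gradient is in the 10–14 m interval — the pycnocline.

10–14 m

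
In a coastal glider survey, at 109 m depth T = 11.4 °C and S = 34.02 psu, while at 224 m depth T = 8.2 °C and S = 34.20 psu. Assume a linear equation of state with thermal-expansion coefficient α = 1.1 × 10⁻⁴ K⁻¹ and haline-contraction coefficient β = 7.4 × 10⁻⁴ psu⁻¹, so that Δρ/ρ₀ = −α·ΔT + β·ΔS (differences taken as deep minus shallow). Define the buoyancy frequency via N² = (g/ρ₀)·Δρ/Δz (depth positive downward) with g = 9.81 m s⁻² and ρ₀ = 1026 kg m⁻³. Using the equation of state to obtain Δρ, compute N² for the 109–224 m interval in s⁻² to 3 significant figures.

4.14 × 10⁻⁵ s⁻²

ΔT = -3.2 K, ΔS = +0.18 psu (deep − shallow).
Δρ/ρ₀ = −αΔT + βΔS = 3.52 × 10⁻⁴ + 1.332 × 10⁻⁴ = 4.852 × 10⁻⁴, so Δρ ≈ 0.4978 kg m⁻³.
N² = (g/ρ₀)·Δρ/Δz = g·(Δρ/ρ₀)/Δz = 9.81 × 4.852 × 10⁻⁴ / 115 = 4.1390 × 10⁻⁵ s⁻² ≈ 4.14 × 10⁻⁵ s⁻².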